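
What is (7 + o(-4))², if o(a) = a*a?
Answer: 529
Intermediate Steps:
o(a) = a²
(7 + o(-4))² = (7 + (-4)²)² = (7 + 16)² = 23² = 529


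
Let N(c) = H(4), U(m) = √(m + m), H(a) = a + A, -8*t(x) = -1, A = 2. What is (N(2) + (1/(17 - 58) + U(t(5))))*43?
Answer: 22833/82 ≈ 278.45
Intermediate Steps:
t(x) = ⅛ (t(x) = -⅛*(-1) = ⅛)
H(a) = 2 + a (H(a) = a + 2 = 2 + a)
U(m) = √2*√m (U(m) = √(2*m) = √2*√m)
N(c) = 6 (N(c) = 2 + 4 = 6)
(N(2) + (1/(17 - 58) + U(t(5))))*43 = (6 + (1/(17 - 58) + √2*√(⅛)))*43 = (6 + (1/(-41) + √2*(√2/4)))*43 = (6 + (-1/41 + ½))*43 = (6 + 39/82)*43 = (531/82)*43 = 22833/82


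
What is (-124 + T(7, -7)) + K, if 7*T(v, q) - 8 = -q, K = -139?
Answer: -1826/7 ≈ -260.86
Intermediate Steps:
T(v, q) = 8/7 - q/7 (T(v, q) = 8/7 + (-q)/7 = 8/7 - q/7)
(-124 + T(7, -7)) + K = (-124 + (8/7 - 1/7*(-7))) - 139 = (-124 + (8/7 + 1)) - 139 = (-124 + 15/7) - 139 = -853/7 - 139 = -1826/7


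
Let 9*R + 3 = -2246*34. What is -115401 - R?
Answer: -962242/9 ≈ -1.0692e+5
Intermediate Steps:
R = -76367/9 (R = -⅓ + (-2246*34)/9 = -⅓ + (-1*76364)/9 = -⅓ + (⅑)*(-76364) = -⅓ - 76364/9 = -76367/9 ≈ -8485.2)
-115401 - R = -115401 - 1*(-76367/9) = -115401 + 76367/9 = -962242/9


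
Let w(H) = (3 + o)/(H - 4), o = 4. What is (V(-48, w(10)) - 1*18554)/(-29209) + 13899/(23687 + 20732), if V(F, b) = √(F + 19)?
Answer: 1230126017/1297434571 - I*√29/29209 ≈ 0.94812 - 0.00018437*I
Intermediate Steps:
w(H) = 7/(-4 + H) (w(H) = (3 + 4)/(H - 4) = 7/(-4 + H))
V(F, b) = √(19 + F)
(V(-48, w(10)) - 1*18554)/(-29209) + 13899/(23687 + 20732) = (√(19 - 48) - 1*18554)/(-29209) + 13899/(23687 + 20732) = (√(-29) - 18554)*(-1/29209) + 13899/44419 = (I*√29 - 18554)*(-1/29209) + 13899*(1/44419) = (-18554 + I*√29)*(-1/29209) + 13899/44419 = (18554/29209 - I*√29/29209) + 13899/44419 = 1230126017/1297434571 - I*√29/29209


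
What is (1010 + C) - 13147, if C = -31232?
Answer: -43369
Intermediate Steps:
(1010 + C) - 13147 = (1010 - 31232) - 13147 = -30222 - 13147 = -43369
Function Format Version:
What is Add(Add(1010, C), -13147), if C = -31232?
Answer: -43369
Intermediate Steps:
Add(Add(1010, C), -13147) = Add(Add(1010, -31232), -13147) = Add(-30222, -13147) = -43369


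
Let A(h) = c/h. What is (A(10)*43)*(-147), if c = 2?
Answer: -6321/5 ≈ -1264.2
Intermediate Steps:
A(h) = 2/h
(A(10)*43)*(-147) = ((2/10)*43)*(-147) = ((2*(⅒))*43)*(-147) = ((⅕)*43)*(-147) = (43/5)*(-147) = -6321/5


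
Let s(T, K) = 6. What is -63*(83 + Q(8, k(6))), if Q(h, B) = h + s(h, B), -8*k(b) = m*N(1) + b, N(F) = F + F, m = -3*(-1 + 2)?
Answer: -6111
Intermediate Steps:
m = -3 (m = -3*1 = -3)
N(F) = 2*F
k(b) = ¾ - b/8 (k(b) = -(-6 + b)/8 = ¾ - b/8)
Q(h, B) = 6 + h (Q(h, B) = h + 6 = 6 + h)
-63*(83 + Q(8, k(6))) = -63*(83 + (6 + 8)) = -63*(83 + 14) = -63*97 = -6111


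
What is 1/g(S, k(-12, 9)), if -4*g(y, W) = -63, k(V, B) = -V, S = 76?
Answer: 4/63 ≈ 0.063492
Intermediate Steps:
g(y, W) = 63/4 (g(y, W) = -1/4*(-63) = 63/4)
1/g(S, k(-12, 9)) = 1/(63/4) = 4/63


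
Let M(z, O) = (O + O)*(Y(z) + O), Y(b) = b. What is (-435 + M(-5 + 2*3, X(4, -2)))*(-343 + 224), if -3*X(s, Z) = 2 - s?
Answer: 463505/9 ≈ 51501.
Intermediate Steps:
X(s, Z) = -⅔ + s/3 (X(s, Z) = -(2 - s)/3 = -⅔ + s/3)
M(z, O) = 2*O*(O + z) (M(z, O) = (O + O)*(z + O) = (2*O)*(O + z) = 2*O*(O + z))
(-435 + M(-5 + 2*3, X(4, -2)))*(-343 + 224) = (-435 + 2*(-⅔ + (⅓)*4)*((-⅔ + (⅓)*4) + (-5 + 2*3)))*(-343 + 224) = (-435 + 2*(-⅔ + 4/3)*((-⅔ + 4/3) + (-5 + 6)))*(-119) = (-435 + 2*(⅔)*(⅔ + 1))*(-119) = (-435 + 2*(⅔)*(5/3))*(-119) = (-435 + 20/9)*(-119) = -3895/9*(-119) = 463505/9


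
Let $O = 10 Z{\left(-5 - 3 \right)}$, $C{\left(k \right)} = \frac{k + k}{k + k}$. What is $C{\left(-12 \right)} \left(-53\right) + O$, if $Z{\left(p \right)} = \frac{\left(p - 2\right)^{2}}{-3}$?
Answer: $- \frac{1159}{3} \approx -386.33$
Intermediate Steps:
$C{\left(k \right)} = 1$ ($C{\left(k \right)} = \frac{2 k}{2 k} = 2 k \frac{1}{2 k} = 1$)
$Z{\left(p \right)} = - \frac{\left(-2 + p\right)^{2}}{3}$ ($Z{\left(p \right)} = \left(-2 + p\right)^{2} \left(- \frac{1}{3}\right) = - \frac{\left(-2 + p\right)^{2}}{3}$)
$O = - \frac{1000}{3}$ ($O = 10 \left(- \frac{\left(-2 - 8\right)^{2}}{3}\right) = 10 \left(- \frac{\left(-10\right)^{2}}{3}\right) = 10 \left(\left(- \frac{1}{3}\right) 100\right) = 10 \left(- \frac{100}{3}\right) = - \frac{1000}{3} \approx -333.33$)
$C{\left(-12 \right)} \left(-53\right) + O = 1 \left(-53\right) - \frac{1000}{3} = -53 - \frac{1000}{3} = - \frac{1159}{3}$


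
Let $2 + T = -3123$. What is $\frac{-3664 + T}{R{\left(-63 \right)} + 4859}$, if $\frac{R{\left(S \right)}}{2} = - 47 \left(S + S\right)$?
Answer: $- \frac{6789}{16703} \approx -0.40645$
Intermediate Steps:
$T = -3125$ ($T = -2 - 3123 = -3125$)
$R{\left(S \right)} = - 188 S$ ($R{\left(S \right)} = 2 \left(- 47 \left(S + S\right)\right) = 2 \left(- 47 \cdot 2 S\right) = 2 \left(- 94 S\right) = - 188 S$)
$\frac{-3664 + T}{R{\left(-63 \right)} + 4859} = \frac{-3664 - 3125}{\left(-188\right) \left(-63\right) + 4859} = - \frac{6789}{11844 + 4859} = - \frac{6789}{16703}$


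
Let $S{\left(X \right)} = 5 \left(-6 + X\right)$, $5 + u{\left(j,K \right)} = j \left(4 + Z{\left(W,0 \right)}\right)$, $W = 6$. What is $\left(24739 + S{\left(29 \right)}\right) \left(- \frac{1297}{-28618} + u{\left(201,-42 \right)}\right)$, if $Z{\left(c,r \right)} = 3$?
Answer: $\frac{498617629991}{14309} \approx 3.4846 \cdot 10^{7}$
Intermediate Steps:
$u{\left(j,K \right)} = -5 + 7 j$ ($u{\left(j,K \right)} = -5 + j \left(4 + 3\right) = -5 + j 7 = -5 + 7 j$)
$S{\left(X \right)} = -30 + 5 X$
$\left(24739 + S{\left(29 \right)}\right) \left(- \frac{1297}{-28618} + u{\left(201,-42 \right)}\right) = \left(24739 + \left(-30 + 5 \cdot 29\right)\right) \left(- \frac{1297}{-28618} + \left(-5 + 7 \cdot 201\right)\right) = \left(24739 + \left(-30 + 145\right)\right) \left(\left(-1297\right) \left(- \frac{1}{28618}\right) + \left(-5 + 1407\right)\right) = \left(24739 + 115\right) \left(\frac{1297}{28618} + 1402\right) = 24854 \cdot \frac{40123733}{28618} = \frac{498617629991}{14309}$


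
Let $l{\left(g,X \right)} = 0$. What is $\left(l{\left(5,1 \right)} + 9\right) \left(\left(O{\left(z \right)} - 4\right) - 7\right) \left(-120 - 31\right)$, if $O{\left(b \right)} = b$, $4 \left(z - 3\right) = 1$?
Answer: $\frac{42129}{4} \approx 10532.0$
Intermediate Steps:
$z = \frac{13}{4}$ ($z = 3 + \frac{1}{4} \cdot 1 = 3 + \frac{1}{4} = \frac{13}{4} \approx 3.25$)
$\left(l{\left(5,1 \right)} + 9\right) \left(\left(O{\left(z \right)} - 4\right) - 7\right) \left(-120 - 31\right) = \left(0 + 9\right) \left(\left(\frac{13}{4} - 4\right) - 7\right) \left(-120 - 31\right) = 9 \left(\left(\frac{13}{4} - 4\right) - 7\right) \left(-151\right) = 9 \left(- \frac{3}{4} - 7\right) \left(-151\right) = 9 \left(- \frac{31}{4}\right) \left(-151\right) = \left(- \frac{279}{4}\right) \left(-151\right) = \frac{42129}{4}$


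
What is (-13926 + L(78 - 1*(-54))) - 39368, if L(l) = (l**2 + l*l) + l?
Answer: -18314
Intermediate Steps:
L(l) = l + 2*l**2 (L(l) = (l**2 + l**2) + l = 2*l**2 + l = l + 2*l**2)
(-13926 + L(78 - 1*(-54))) - 39368 = (-13926 + (78 - 1*(-54))*(1 + 2*(78 - 1*(-54)))) - 39368 = (-13926 + (78 + 54)*(1 + 2*(78 + 54))) - 39368 = (-13926 + 132*(1 + 2*132)) - 39368 = (-13926 + 132*(1 + 264)) - 39368 = (-13926 + 132*265) - 39368 = (-13926 + 34980) - 39368 = 21054 - 39368 = -18314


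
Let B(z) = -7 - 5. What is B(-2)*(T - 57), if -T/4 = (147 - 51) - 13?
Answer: 4668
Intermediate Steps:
B(z) = -12
T = -332 (T = -4*((147 - 51) - 13) = -4*(96 - 13) = -4*83 = -332)
B(-2)*(T - 57) = -12*(-332 - 57) = -12*(-389) = 4668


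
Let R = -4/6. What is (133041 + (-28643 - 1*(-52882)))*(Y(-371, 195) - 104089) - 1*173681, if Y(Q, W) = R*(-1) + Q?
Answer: -49288612883/3 ≈ -1.6430e+10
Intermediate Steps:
R = -2/3 (R = -4*1/6 = -2/3 ≈ -0.66667)
Y(Q, W) = 2/3 + Q (Y(Q, W) = -2/3*(-1) + Q = 2/3 + Q)
(133041 + (-28643 - 1*(-52882)))*(Y(-371, 195) - 104089) - 1*173681 = (133041 + (-28643 - 1*(-52882)))*((2/3 - 371) - 104089) - 1*173681 = (133041 + (-28643 + 52882))*(-1111/3 - 104089) - 173681 = (133041 + 24239)*(-313378/3) - 173681 = 157280*(-313378/3) - 173681 = -49288091840/3 - 173681 = -49288612883/3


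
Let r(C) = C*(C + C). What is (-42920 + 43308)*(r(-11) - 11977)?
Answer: -4553180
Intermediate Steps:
r(C) = 2*C² (r(C) = C*(2*C) = 2*C²)
(-42920 + 43308)*(r(-11) - 11977) = (-42920 + 43308)*(2*(-11)² - 11977) = 388*(2*121 - 11977) = 388*(242 - 11977) = 388*(-11735) = -4553180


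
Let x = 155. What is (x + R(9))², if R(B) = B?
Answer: 26896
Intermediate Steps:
(x + R(9))² = (155 + 9)² = 164² = 26896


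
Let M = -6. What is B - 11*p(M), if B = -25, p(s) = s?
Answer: 41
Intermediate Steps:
B - 11*p(M) = -25 - 11*(-6) = -25 + 66 = 41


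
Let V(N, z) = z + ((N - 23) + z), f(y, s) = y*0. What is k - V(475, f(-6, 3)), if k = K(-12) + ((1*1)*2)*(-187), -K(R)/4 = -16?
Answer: -762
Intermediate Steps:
K(R) = 64 (K(R) = -4*(-16) = 64)
f(y, s) = 0
k = -310 (k = 64 + ((1*1)*2)*(-187) = 64 + (1*2)*(-187) = 64 + 2*(-187) = 64 - 374 = -310)
V(N, z) = -23 + N + 2*z (V(N, z) = z + ((-23 + N) + z) = z + (-23 + N + z) = -23 + N + 2*z)
k - V(475, f(-6, 3)) = -310 - (-23 + 475 + 2*0) = -310 - (-23 + 475 + 0) = -310 - 1*452 = -310 - 452 = -762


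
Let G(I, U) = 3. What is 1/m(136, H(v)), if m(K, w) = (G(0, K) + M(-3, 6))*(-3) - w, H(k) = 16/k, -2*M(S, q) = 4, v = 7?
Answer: -7/37 ≈ -0.18919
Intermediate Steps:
M(S, q) = -2 (M(S, q) = -½*4 = -2)
m(K, w) = -3 - w (m(K, w) = (3 - 2)*(-3) - w = 1*(-3) - w = -3 - w)
1/m(136, H(v)) = 1/(-3 - 16/7) = 1/(-37/7) = -7/37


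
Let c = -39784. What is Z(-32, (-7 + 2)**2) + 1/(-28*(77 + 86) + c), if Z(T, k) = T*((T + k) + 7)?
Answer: -1/44348 ≈ -2.2549e-5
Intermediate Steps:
Z(T, k) = T*(7 + T + k)
Z(-32, (-7 + 2)**2) + 1/(-28*(77 + 86) + c) = -32*(7 - 32 + (-7 + 2)**2) + 1/(-28*(77 + 86) - 39784) = -32*(7 - 32 + (-5)**2) + 1/(-28*163 - 39784) = -32*(7 - 32 + 25) + 1/(-4564 - 39784) = -32*0 + 1/(-44348) = 0 - 1/44348 = -1/44348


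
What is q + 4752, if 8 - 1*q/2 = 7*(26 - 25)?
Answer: 4754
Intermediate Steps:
q = 2 (q = 16 - 14*(26 - 25) = 16 - 14 = 2)
q + 4752 = 2 + 4752 = 4754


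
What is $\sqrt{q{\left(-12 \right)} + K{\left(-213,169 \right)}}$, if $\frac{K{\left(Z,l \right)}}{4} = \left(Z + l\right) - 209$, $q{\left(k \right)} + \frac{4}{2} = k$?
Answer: $3 i \sqrt{114} \approx 32.031 i$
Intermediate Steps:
$q{\left(k \right)} = -2 + k$
$K{\left(Z,l \right)} = -836 + 4 Z + 4 l$ ($K{\left(Z,l \right)} = 4 \left(\left(Z + l\right) - 209\right) = 4 \left(-209 + Z + l\right) = -836 + 4 Z + 4 l$)
$\sqrt{q{\left(-12 \right)} + K{\left(-213,169 \right)}} = \sqrt{\left(-2 - 12\right) + \left(-836 + 4 \left(-213\right) + 4 \cdot 169\right)} = \sqrt{-14 - 1012} = \sqrt{-1026} = 3 i \sqrt{114}$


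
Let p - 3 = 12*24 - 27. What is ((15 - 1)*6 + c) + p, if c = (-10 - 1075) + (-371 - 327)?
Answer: -1435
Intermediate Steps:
c = -1783 (c = -1085 - 698 = -1783)
p = 264 (p = 3 + (12*24 - 27) = 3 + (288 - 27) = 3 + 261 = 264)
((15 - 1)*6 + c) + p = ((15 - 1)*6 - 1783) + 264 = (14*6 - 1783) + 264 = (84 - 1783) + 264 = -1699 + 264 = -1435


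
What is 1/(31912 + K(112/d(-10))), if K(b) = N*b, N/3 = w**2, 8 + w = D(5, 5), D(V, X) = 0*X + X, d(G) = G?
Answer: 5/158048 ≈ 3.1636e-5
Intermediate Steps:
D(V, X) = X (D(V, X) = 0 + X = X)
w = -3 (w = -8 + 5 = -3)
N = 27 (N = 3*(-3)**2 = 3*9 = 27)
K(b) = 27*b
1/(31912 + K(112/d(-10))) = 1/(31912 + 27*(112/(-10))) = 1/(31912 + 27*(112*(-1/10))) = 1/(31912 + 27*(-56/5)) = 1/(31912 - 1512/5) = 1/(158048/5) = 5/158048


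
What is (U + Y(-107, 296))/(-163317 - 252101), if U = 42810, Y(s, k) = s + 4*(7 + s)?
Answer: -42303/415418 ≈ -0.10183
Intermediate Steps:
Y(s, k) = 28 + 5*s (Y(s, k) = s + (28 + 4*s) = 28 + 5*s)
(U + Y(-107, 296))/(-163317 - 252101) = (42810 + (28 + 5*(-107)))/(-163317 - 252101) = (42810 + (28 - 535))/(-415418) = (42810 - 507)*(-1/415418) = 42303*(-1/415418) = -42303/415418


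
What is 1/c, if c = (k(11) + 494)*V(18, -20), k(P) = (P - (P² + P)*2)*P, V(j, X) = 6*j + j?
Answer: -1/288414 ≈ -3.4672e-6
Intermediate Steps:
V(j, X) = 7*j
k(P) = P*(-P - 2*P²) (k(P) = (P - (P + P²)*2)*P = (P - (2*P + 2*P²))*P = (P + (-2*P - 2*P²))*P = (-P - 2*P²)*P = P*(-P - 2*P²))
c = -288414 (c = (11²*(-1 - 2*11) + 494)*(7*18) = (121*(-1 - 22) + 494)*126 = (121*(-23) + 494)*126 = (-2783 + 494)*126 = -2289*126 = -288414)
1/c = 1/(-288414) = -1/288414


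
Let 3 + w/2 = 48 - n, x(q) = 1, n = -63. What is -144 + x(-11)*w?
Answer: 72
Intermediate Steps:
w = 216 (w = -6 + 2*(48 - 1*(-63)) = -6 + 2*(48 + 63) = -6 + 2*111 = -6 + 222 = 216)
-144 + x(-11)*w = -144 + 1*216 = -144 + 216 = 72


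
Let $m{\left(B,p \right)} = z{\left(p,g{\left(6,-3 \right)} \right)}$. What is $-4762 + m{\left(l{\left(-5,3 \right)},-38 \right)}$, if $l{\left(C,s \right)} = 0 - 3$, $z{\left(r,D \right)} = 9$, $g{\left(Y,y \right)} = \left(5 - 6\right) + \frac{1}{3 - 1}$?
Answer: $-4753$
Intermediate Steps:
$g{\left(Y,y \right)} = - \frac{1}{2}$ ($g{\left(Y,y \right)} = \left(5 - 6\right) + \frac{1}{2} = -1 + \frac{1}{2} = - \frac{1}{2}$)
$l{\left(C,s \right)} = -3$ ($l{\left(C,s \right)} = 0 - 3 = -3$)
$m{\left(B,p \right)} = 9$
$-4762 + m{\left(l{\left(-5,3 \right)},-38 \right)} = -4762 + 9 = -4753$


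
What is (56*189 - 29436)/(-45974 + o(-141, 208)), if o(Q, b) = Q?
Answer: 18852/46115 ≈ 0.40880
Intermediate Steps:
(56*189 - 29436)/(-45974 + o(-141, 208)) = (56*189 - 29436)/(-45974 - 141) = (10584 - 29436)/(-46115) = -18852*(-1/46115) = 18852/46115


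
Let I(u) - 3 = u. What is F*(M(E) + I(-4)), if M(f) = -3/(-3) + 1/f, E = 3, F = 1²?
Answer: ⅓ ≈ 0.33333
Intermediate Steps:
F = 1
I(u) = 3 + u
M(f) = 1 + 1/f (M(f) = -3*(-⅓) + 1/f = 1 + 1/f)
F*(M(E) + I(-4)) = 1*((1 + 3)/3 + (3 - 4)) = 1*((⅓)*4 - 1) = 1*(4/3 - 1) = 1*(⅓) = ⅓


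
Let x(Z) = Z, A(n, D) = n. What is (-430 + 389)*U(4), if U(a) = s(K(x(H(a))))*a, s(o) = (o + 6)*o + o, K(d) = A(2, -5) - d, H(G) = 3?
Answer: 984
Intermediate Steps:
K(d) = 2 - d
s(o) = o + o*(6 + o) (s(o) = (6 + o)*o + o = o*(6 + o) + o = o + o*(6 + o))
U(a) = -6*a (U(a) = ((2 - 1*3)*(7 + (2 - 1*3)))*a = ((2 - 3)*(7 + (2 - 3)))*a = (-(7 - 1))*a = (-1*6)*a = -6*a)
(-430 + 389)*U(4) = (-430 + 389)*(-6*4) = -41*(-24) = 984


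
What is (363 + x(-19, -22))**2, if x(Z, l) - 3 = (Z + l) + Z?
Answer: 93636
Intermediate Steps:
x(Z, l) = 3 + l + 2*Z (x(Z, l) = 3 + ((Z + l) + Z) = 3 + (l + 2*Z) = 3 + l + 2*Z)
(363 + x(-19, -22))**2 = (363 + (3 - 22 + 2*(-19)))**2 = (363 + (3 - 22 - 38))**2 = (363 - 57)**2 = 306**2 = 93636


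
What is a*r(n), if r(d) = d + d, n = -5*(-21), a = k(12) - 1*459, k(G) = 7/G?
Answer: -192535/2 ≈ -96268.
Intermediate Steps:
a = -5501/12 (a = 7/12 - 1*459 = 7*(1/12) - 459 = 7/12 - 459 = -5501/12 ≈ -458.42)
n = 105
r(d) = 2*d
a*r(n) = -5501*105/6 = -5501/12*210 = -192535/2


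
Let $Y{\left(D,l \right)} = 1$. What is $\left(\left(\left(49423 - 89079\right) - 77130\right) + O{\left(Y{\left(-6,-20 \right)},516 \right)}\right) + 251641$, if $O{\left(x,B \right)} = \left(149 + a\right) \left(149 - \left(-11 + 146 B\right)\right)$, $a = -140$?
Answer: $-541729$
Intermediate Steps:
$O{\left(x,B \right)} = 1440 - 1314 B$ ($O{\left(x,B \right)} = \left(149 - 140\right) \left(149 - \left(-11 + 146 B\right)\right) = 9 \left(149 - \left(-11 + 146 B\right)\right) = 9 \left(160 - 146 B\right) = 1440 - 1314 B$)
$\left(\left(\left(49423 - 89079\right) - 77130\right) + O{\left(Y{\left(-6,-20 \right)},516 \right)}\right) + 251641 = \left(\left(\left(49423 - 89079\right) - 77130\right) + \left(1440 - 678024\right)\right) + 251641 = \left(\left(-39656 - 77130\right) + \left(1440 - 678024\right)\right) + 251641 = \left(-116786 - 676584\right) + 251641 = -793370 + 251641 = -541729$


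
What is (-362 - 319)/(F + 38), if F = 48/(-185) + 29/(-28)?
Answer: -1175860/63377 ≈ -18.553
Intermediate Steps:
F = -6709/5180 (F = 48*(-1/185) + 29*(-1/28) = -48/185 - 29/28 = -6709/5180 ≈ -1.2952)
(-362 - 319)/(F + 38) = (-362 - 319)/(-6709/5180 + 38) = -681/190131/5180 = -681*5180/190131 = -1175860/63377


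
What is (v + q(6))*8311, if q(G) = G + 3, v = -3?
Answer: 49866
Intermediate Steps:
q(G) = 3 + G
(v + q(6))*8311 = (-3 + (3 + 6))*8311 = (-3 + 9)*8311 = 6*8311 = 49866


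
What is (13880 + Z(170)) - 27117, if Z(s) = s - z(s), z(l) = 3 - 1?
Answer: -13069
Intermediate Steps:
z(l) = 2
Z(s) = -2 + s (Z(s) = s - 1*2 = s - 2 = -2 + s)
(13880 + Z(170)) - 27117 = (13880 + (-2 + 170)) - 27117 = (13880 + 168) - 27117 = 14048 - 27117 = -13069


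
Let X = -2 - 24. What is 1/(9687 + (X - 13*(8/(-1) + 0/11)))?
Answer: 1/9765 ≈ 0.00010241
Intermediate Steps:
X = -26
1/(9687 + (X - 13*(8/(-1) + 0/11))) = 1/(9687 + (-26 - 13*(8/(-1) + 0/11))) = 1/(9687 + (-26 - 13*(8*(-1) + 0*(1/11)))) = 1/(9687 + (-26 - 13*(-8 + 0))) = 1/(9687 + (-26 - 13*(-8))) = 1/(9687 + (-26 + 104)) = 1/(9687 + 78) = 1/9765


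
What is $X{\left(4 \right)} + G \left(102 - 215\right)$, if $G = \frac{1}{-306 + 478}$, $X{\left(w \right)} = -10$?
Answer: $- \frac{1833}{172} \approx -10.657$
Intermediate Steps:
$G = \frac{1}{172} \approx 0.005814$
$X{\left(4 \right)} + G \left(102 - 215\right) = -10 + \frac{102 - 215}{172} = -10 + \frac{1}{172} \left(-113\right) = -10 - \frac{113}{172} = - \frac{1833}{172}$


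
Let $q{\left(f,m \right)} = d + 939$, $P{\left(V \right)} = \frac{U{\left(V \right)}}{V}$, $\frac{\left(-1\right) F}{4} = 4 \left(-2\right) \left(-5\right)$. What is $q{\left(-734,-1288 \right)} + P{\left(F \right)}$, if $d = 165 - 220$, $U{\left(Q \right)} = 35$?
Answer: $\frac{28281}{32} \approx 883.78$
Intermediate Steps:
$d = -55$ ($d = 165 - 220 = -55$)
$F = -160$ ($F = - 4 \cdot 4 \left(-2\right) \left(-5\right) = - 4 \left(\left(-8\right) \left(-5\right)\right) = \left(-4\right) 40 = -160$)
$P{\left(V \right)} = \frac{35}{V}$
$q{\left(f,m \right)} = 884$ ($q{\left(f,m \right)} = -55 + 939 = 884$)
$q{\left(-734,-1288 \right)} + P{\left(F \right)} = 884 + \frac{35}{-160} = 884 + 35 \left(- \frac{1}{160}\right) = 884 - \frac{7}{32} = \frac{28281}{32}$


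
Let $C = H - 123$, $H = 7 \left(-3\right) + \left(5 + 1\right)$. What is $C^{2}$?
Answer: $19044$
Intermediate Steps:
$H = -15$ ($H = -21 + 6 = -15$)
$C = -138$ ($C = -15 - 123 = -138$)
$C^{2} = \left(-138\right)^{2} = 19044$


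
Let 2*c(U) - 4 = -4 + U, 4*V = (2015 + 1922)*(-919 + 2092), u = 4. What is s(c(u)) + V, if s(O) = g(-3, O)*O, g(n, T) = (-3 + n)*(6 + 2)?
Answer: 4617717/4 ≈ 1.1544e+6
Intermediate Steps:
g(n, T) = -24 + 8*n (g(n, T) = (-3 + n)*8 = -24 + 8*n)
V = 4618101/4 (V = ((2015 + 1922)*(-919 + 2092))/4 = (3937*1173)/4 = (¼)*4618101 = 4618101/4 ≈ 1.1545e+6)
c(U) = U/2 (c(U) = 2 + (-4 + U)/2 = 2 + (-2 + U/2) = U/2)
s(O) = -48*O (s(O) = (-24 + 8*(-3))*O = (-24 - 24)*O = -48*O)
s(c(u)) + V = -24*4 + 4618101/4 = -48*2 + 4618101/4 = -96 + 4618101/4 = 4617717/4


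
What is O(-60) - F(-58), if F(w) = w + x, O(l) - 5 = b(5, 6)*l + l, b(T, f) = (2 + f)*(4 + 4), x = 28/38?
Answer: -72917/19 ≈ -3837.7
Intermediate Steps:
x = 14/19 (x = 28*(1/38) = 14/19 ≈ 0.73684)
b(T, f) = 16 + 8*f (b(T, f) = (2 + f)*8 = 16 + 8*f)
O(l) = 5 + 65*l (O(l) = 5 + ((16 + 8*6)*l + l) = 5 + ((16 + 48)*l + l) = 5 + (64*l + l) = 5 + 65*l)
F(w) = 14/19 + w (F(w) = w + 14/19 = 14/19 + w)
O(-60) - F(-58) = (5 + 65*(-60)) - (14/19 - 58) = (5 - 3900) - 1*(-1088/19) = -3895 + 1088/19 = -72917/19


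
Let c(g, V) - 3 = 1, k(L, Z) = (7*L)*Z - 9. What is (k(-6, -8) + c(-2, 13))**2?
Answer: 109561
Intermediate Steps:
k(L, Z) = -9 + 7*L*Z (k(L, Z) = 7*L*Z - 9 = -9 + 7*L*Z)
c(g, V) = 4 (c(g, V) = 3 + 1 = 4)
(k(-6, -8) + c(-2, 13))**2 = ((-9 + 7*(-6)*(-8)) + 4)**2 = ((-9 + 336) + 4)**2 = (327 + 4)**2 = 331**2 = 109561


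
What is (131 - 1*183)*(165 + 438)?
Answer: -31356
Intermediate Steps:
(131 - 1*183)*(165 + 438) = (131 - 183)*603 = -52*603 = -31356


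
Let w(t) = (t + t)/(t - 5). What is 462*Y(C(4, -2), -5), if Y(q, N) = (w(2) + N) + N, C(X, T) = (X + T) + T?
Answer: -5236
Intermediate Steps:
C(X, T) = X + 2*T (C(X, T) = (T + X) + T = X + 2*T)
w(t) = 2*t/(-5 + t) (w(t) = (2*t)/(-5 + t) = 2*t/(-5 + t))
Y(q, N) = -4/3 + 2*N (Y(q, N) = (2*2/(-5 + 2) + N) + N = (2*2/(-3) + N) + N = (2*2*(-1/3) + N) + N = (-4/3 + N) + N = -4/3 + 2*N)
462*Y(C(4, -2), -5) = 462*(-4/3 + 2*(-5)) = 462*(-4/3 - 10) = 462*(-34/3) = -5236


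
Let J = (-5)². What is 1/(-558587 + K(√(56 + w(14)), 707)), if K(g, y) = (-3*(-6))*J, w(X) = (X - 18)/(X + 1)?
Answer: -1/558137 ≈ -1.7917e-6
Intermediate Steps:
w(X) = (-18 + X)/(1 + X)
J = 25
K(g, y) = 450 (K(g, y) = -3*(-6)*25 = 18*25 = 450)
1/(-558587 + K(√(56 + w(14)), 707)) = 1/(-558587 + 450) = 1/(-558137) = -1/558137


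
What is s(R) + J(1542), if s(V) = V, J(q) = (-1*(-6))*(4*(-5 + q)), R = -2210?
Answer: 34678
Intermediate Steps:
J(q) = -120 + 24*q (J(q) = 6*(-20 + 4*q) = -120 + 24*q)
s(R) + J(1542) = -2210 + (-120 + 24*1542) = -2210 + (-120 + 37008) = -2210 + 36888 = 34678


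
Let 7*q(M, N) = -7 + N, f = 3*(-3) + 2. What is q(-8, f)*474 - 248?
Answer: -1196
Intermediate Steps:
f = -7 (f = -9 + 2 = -7)
q(M, N) = -1 + N/7 (q(M, N) = (-7 + N)/7 = -1 + N/7)
q(-8, f)*474 - 248 = (-1 + (⅐)*(-7))*474 - 248 = (-1 - 1)*474 - 248 = -2*474 - 248 = -948 - 248 = -1196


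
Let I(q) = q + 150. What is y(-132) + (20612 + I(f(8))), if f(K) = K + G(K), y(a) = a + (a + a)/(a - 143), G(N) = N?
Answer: 516174/25 ≈ 20647.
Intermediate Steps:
y(a) = a + 2*a/(-143 + a) (y(a) = a + (2*a)/(-143 + a) = a + 2*a/(-143 + a))
f(K) = 2*K (f(K) = K + K = 2*K)
I(q) = 150 + q
y(-132) + (20612 + I(f(8))) = -132*(-141 - 132)/(-143 - 132) + (20612 + (150 + 2*8)) = -132*(-273)/(-275) + (20612 + (150 + 16)) = -132*(-1/275)*(-273) + (20612 + 166) = -3276/25 + 20778 = 516174/25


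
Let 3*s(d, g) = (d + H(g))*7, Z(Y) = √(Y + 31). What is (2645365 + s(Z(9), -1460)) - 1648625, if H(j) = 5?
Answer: 2990255/3 + 14*√10/3 ≈ 9.9677e+5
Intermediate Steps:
Z(Y) = √(31 + Y)
s(d, g) = 35/3 + 7*d/3 (s(d, g) = ((d + 5)*7)/3 = ((5 + d)*7)/3 = (35 + 7*d)/3 = 35/3 + 7*d/3)
(2645365 + s(Z(9), -1460)) - 1648625 = (2645365 + (35/3 + 7*√(31 + 9)/3)) - 1648625 = (2645365 + (35/3 + 7*√40/3)) - 1648625 = (2645365 + (35/3 + 7*(2*√10)/3)) - 1648625 = (2645365 + (35/3 + 14*√10/3)) - 1648625 = (7936130/3 + 14*√10/3) - 1648625 = 2990255/3 + 14*√10/3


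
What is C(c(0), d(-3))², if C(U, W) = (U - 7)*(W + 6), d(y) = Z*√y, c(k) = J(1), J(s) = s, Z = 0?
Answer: 1296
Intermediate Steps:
c(k) = 1
d(y) = 0 (d(y) = 0*√y = 0)
C(U, W) = (-7 + U)*(6 + W)
C(c(0), d(-3))² = (-42 - 7*0 + 6*1 + 1*0)² = (-42 + 0 + 6 + 0)² = (-36)² = 1296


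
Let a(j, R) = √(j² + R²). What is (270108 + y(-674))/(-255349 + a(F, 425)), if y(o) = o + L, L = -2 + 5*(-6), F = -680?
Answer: -34395765649/32601234388 - 11449585*√89/32601234388 ≈ -1.0584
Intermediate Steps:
a(j, R) = √(R² + j²)
L = -32 (L = -2 - 30 = -32)
y(o) = -32 + o (y(o) = o - 32 = -32 + o)
(270108 + y(-674))/(-255349 + a(F, 425)) = (270108 + (-32 - 674))/(-255349 + √(425² + (-680)²)) = (270108 - 706)/(-255349 + √(180625 + 462400)) = 269402/(-255349 + √643025) = 269402/(-255349 + 85*√89)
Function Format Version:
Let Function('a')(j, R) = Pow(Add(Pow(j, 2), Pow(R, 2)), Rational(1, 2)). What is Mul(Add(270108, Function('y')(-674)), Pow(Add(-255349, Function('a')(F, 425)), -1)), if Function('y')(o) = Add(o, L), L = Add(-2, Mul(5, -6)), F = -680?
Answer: Add(Rational(-34395765649, 32601234388), Mul(Rational(-11449585, 32601234388), Pow(89, Rational(1, 2)))) ≈ -1.0584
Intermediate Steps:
Function('a')(j, R) = Pow(Add(Pow(R, 2), Pow(j, 2)), Rational(1, 2))
L = -32 (L = Add(-2, -30) = -32)
Function('y')(o) = Add(-32, o) (Function('y')(o) = Add(o, -32) = Add(-32, o))
Mul(Add(270108, Function('y')(-674)), Pow(Add(-255349, Function('a')(F, 425)), -1)) = Mul(Add(270108, Add(-32, -674)), Pow(Add(-255349, Pow(Add(Pow(425, 2), Pow(-680, 2)), Rational(1, 2))), -1)) = Mul(Add(270108, -706), Pow(Add(-255349, Pow(Add(180625, 462400), Rational(1, 2))), -1)) = Mul(269402, Pow(Add(-255349, Pow(643025, Rational(1, 2))), -1)) = Mul(269402, Pow(Add(-255349, Mul(85, Pow(89, Rational(1, 2)))), -1))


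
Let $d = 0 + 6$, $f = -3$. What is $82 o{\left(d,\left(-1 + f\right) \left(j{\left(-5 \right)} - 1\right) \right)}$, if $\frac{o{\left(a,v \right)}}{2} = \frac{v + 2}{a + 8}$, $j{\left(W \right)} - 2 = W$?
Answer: $\frac{1476}{7} \approx 210.86$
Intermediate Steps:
$j{\left(W \right)} = 2 + W$
$d = 6$
$o{\left(a,v \right)} = \frac{2 \left(2 + v\right)}{8 + a}$ ($o{\left(a,v \right)} = 2 \frac{v + 2}{a + 8} = 2 \frac{2 + v}{8 + a} = \frac{2 \left(2 + v\right)}{8 + a}$)
$82 o{\left(d,\left(-1 + f\right) \left(j{\left(-5 \right)} - 1\right) \right)} = 82 \frac{2 \left(2 + \left(-1 - 3\right) \left(\left(2 - 5\right) - 1\right)\right)}{8 + 6} = 82 \frac{2 \left(2 - 4 \left(-3 - 1\right)\right)}{14} = 82 \cdot 2 \cdot \frac{1}{14} \left(2 - -16\right) = 82 \cdot 2 \cdot \frac{1}{14} \left(2 + 16\right) = 82 \cdot 2 \cdot \frac{1}{14} \cdot 18 = 82 \cdot \frac{18}{7} = \frac{1476}{7}$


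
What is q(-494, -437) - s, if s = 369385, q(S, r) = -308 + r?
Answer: -370130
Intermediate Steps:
q(-494, -437) - s = (-308 - 437) - 1*369385 = -745 - 369385 = -370130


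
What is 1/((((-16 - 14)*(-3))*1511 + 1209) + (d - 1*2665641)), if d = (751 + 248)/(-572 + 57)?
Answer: -515/1302148629 ≈ -3.9550e-7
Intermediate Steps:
d = -999/515 (d = 999/(-515) = -1/515*999 = -999/515 ≈ -1.9398)
1/((((-16 - 14)*(-3))*1511 + 1209) + (d - 1*2665641)) = 1/((((-16 - 14)*(-3))*1511 + 1209) + (-999/515 - 1*2665641)) = 1/((-30*(-3)*1511 + 1209) + (-999/515 - 2665641)) = 1/((90*1511 + 1209) - 1372806114/515) = 1/((135990 + 1209) - 1372806114/515) = 1/(137199 - 1372806114/515) = 1/(-1302148629/515) = -515/1302148629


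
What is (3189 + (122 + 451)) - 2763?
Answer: 999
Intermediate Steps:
(3189 + (122 + 451)) - 2763 = (3189 + 573) - 2763 = 3762 - 2763 = 999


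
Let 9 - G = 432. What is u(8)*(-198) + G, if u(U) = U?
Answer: -2007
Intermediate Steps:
G = -423 (G = 9 - 1*432 = 9 - 432 = -423)
u(8)*(-198) + G = 8*(-198) - 423 = -1584 - 423 = -2007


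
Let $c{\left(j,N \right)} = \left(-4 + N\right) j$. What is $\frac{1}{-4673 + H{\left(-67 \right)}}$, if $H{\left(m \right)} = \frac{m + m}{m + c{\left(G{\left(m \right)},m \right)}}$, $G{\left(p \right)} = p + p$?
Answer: $- \frac{141}{658895} \approx -0.00021399$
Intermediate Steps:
$G{\left(p \right)} = 2 p$
$c{\left(j,N \right)} = j \left(-4 + N\right)$
$H{\left(m \right)} = \frac{2 m}{m + 2 m \left(-4 + m\right)}$ ($H{\left(m \right)} = \frac{m + m}{m + 2 m \left(-4 + m\right)} = \frac{2 m}{m + 2 m \left(-4 + m\right)}$)
$\frac{1}{-4673 + H{\left(-67 \right)}} = \frac{1}{-4673 + \frac{2}{-7 + 2 \left(-67\right)}} = \frac{1}{-4673 + \frac{2}{-7 - 134}} = \frac{1}{-4673 + \frac{2}{-141}} = \frac{1}{-4673 + 2 \left(- \frac{1}{141}\right)} = \frac{1}{-4673 - \frac{2}{141}} = \frac{1}{- \frac{658895}{141}} = - \frac{141}{658895}$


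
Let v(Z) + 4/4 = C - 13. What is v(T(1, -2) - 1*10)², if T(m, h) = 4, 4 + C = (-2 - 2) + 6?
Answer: 256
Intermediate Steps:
C = -2 (C = -4 + ((-2 - 2) + 6) = -4 + (-4 + 6) = -4 + 2 = -2)
v(Z) = -16 (v(Z) = -1 + (-2 - 13) = -1 - 15 = -16)
v(T(1, -2) - 1*10)² = (-16)² = 256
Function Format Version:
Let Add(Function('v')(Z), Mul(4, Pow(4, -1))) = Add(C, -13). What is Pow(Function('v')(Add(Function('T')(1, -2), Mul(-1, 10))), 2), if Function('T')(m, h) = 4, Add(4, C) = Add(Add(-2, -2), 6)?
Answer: 256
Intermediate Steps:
C = -2 (C = Add(-4, Add(Add(-2, -2), 6)) = Add(-4, Add(-4, 6)) = Add(-4, 2) = -2)
Function('v')(Z) = -16 (Function('v')(Z) = Add(-1, Add(-2, -13)) = Add(-1, -15) = -16)
Pow(Function('v')(Add(Function('T')(1, -2), Mul(-1, 10))), 2) = Pow(-16, 2) = 256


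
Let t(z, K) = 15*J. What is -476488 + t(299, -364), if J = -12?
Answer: -476668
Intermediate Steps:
t(z, K) = -180 (t(z, K) = 15*(-12) = -180)
-476488 + t(299, -364) = -476488 - 180 = -476668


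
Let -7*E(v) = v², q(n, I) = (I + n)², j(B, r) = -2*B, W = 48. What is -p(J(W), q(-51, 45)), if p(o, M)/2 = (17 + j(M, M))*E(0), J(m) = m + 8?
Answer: 0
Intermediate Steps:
E(v) = -v²/7
J(m) = 8 + m
p(o, M) = 0 (p(o, M) = 2*((17 - 2*M)*(-⅐*0²)) = 2*((17 - 2*M)*(-⅐*0)) = 2*((17 - 2*M)*0) = 2*0 = 0)
-p(J(W), q(-51, 45)) = -1*0 = 0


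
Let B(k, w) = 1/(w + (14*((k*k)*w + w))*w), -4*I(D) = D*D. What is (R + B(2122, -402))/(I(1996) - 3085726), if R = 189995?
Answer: -1935589107284094211/41582947587434963340 ≈ -0.046548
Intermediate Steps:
I(D) = -D²/4 (I(D) = -D*D/4 = -D²/4)
B(k, w) = 1/(w + w*(14*w + 14*w*k²)) (B(k, w) = 1/(w + (14*(k²*w + w))*w) = 1/(w + (14*(w*k² + w))*w) = 1/(w + (14*(w + w*k²))*w) = 1/(w + (14*w + 14*w*k²)*w) = 1/(w + w*(14*w + 14*w*k²)))
(R + B(2122, -402))/(I(1996) - 3085726) = (189995 + 1/((-402)*(1 + 14*(-402) + 14*(-402)*2122²)))/(-¼*1996² - 3085726) = (189995 - 1/(402*(1 - 5628 + 14*(-402)*4502884)))/(-¼*3984016 - 3085726) = (189995 - 1/(402*(1 - 5628 - 25342231152)))/(-996004 - 3085726) = (189995 - 1/402/(-25342236779))/(-4081730) = (189995 - 1/402*(-1/25342236779))*(-1/4081730) = (189995 + 1/10187579185158)*(-1/4081730) = (1935589107284094211/10187579185158)*(-1/4081730) = -1935589107284094211/41582947587434963340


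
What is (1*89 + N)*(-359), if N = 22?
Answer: -39849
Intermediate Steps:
(1*89 + N)*(-359) = (1*89 + 22)*(-359) = (89 + 22)*(-359) = 111*(-359) = -39849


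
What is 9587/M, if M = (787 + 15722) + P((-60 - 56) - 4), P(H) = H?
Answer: 9587/16389 ≈ 0.58497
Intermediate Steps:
M = 16389 (M = (787 + 15722) + ((-60 - 56) - 4) = 16509 + (-116 - 4) = 16509 - 120 = 16389)
9587/M = 9587/16389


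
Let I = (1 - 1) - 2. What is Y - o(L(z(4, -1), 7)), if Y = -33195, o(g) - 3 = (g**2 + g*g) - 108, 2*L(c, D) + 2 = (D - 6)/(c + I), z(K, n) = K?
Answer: -264729/8 ≈ -33091.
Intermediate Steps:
I = -2 (I = 0 - 2 = -2)
L(c, D) = -1 + (-6 + D)/(2*(-2 + c)) (L(c, D) = -1 + ((D - 6)/(c - 2))/2 = -1 + ((-6 + D)/(-2 + c))/2 = -1 + (-6 + D)/(2*(-2 + c)))
o(g) = -105 + 2*g**2 (o(g) = 3 + ((g**2 + g*g) - 108) = 3 + ((g**2 + g**2) - 108) = 3 + (2*g**2 - 108) = 3 + (-108 + 2*g**2) = -105 + 2*g**2)
Y - o(L(z(4, -1), 7)) = -33195 - (-105 + 2*((-1 + (1/2)*7 - 1*4)/(-2 + 4))**2) = -33195 - (-105 + 2*((-1 + 7/2 - 4)/2)**2) = -33195 - (-105 + 2*((1/2)*(-3/2))**2) = -33195 - (-105 + 2*(-3/4)**2) = -33195 - (-105 + 2*(9/16)) = -33195 - (-105 + 9/8) = -33195 - 1*(-831/8) = -33195 + 831/8 = -264729/8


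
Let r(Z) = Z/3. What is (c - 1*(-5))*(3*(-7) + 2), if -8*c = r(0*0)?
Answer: -95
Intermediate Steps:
r(Z) = Z/3 (r(Z) = Z*(⅓) = Z/3)
c = 0 (c = -0*0/24 = -0/24 = -⅛*0 = 0)
(c - 1*(-5))*(3*(-7) + 2) = (0 - 1*(-5))*(3*(-7) + 2) = (0 + 5)*(-21 + 2) = 5*(-19) = -95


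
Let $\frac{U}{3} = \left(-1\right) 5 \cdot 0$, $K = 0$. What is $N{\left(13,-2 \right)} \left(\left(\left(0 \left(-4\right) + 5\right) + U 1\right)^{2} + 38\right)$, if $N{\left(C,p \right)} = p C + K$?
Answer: $-1638$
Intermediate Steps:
$N{\left(C,p \right)} = C p$ ($N{\left(C,p \right)} = p C + 0 = C p + 0 = C p$)
$U = 0$ ($U = 3 \left(-1\right) 5 \cdot 0 = 3 \left(\left(-5\right) 0\right) = 3 \cdot 0 = 0$)
$N{\left(13,-2 \right)} \left(\left(\left(0 \left(-4\right) + 5\right) + U 1\right)^{2} + 38\right) = 13 \left(-2\right) \left(\left(\left(0 \left(-4\right) + 5\right) + 0 \cdot 1\right)^{2} + 38\right) = - 26 \left(\left(\left(0 + 5\right) + 0\right)^{2} + 38\right) = - 26 \left(\left(5 + 0\right)^{2} + 38\right) = - 26 \left(5^{2} + 38\right) = - 26 \left(25 + 38\right) = \left(-26\right) 63 = -1638$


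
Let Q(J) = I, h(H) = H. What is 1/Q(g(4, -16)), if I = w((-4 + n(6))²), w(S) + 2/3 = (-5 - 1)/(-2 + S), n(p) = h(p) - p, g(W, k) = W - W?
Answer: -21/23 ≈ -0.91304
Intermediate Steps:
g(W, k) = 0
n(p) = 0 (n(p) = p - p = 0)
w(S) = -⅔ - 6/(-2 + S) (w(S) = -⅔ + (-5 - 1)/(-2 + S) = -⅔ - 6/(-2 + S))
I = -23/21 (I = 2*(-7 - (-4 + 0)²)/(3*(-2 + (-4 + 0)²)) = 2*(-7 - 1*(-4)²)/(3*(-2 + (-4)²)) = 2*(-7 - 1*16)/(3*(-2 + 16)) = (⅔)*(-7 - 16)/14 = (⅔)*(1/14)*(-23) = -23/21 ≈ -1.0952)
Q(J) = -23/21
1/Q(g(4, -16)) = 1/(-23/21) = -21/23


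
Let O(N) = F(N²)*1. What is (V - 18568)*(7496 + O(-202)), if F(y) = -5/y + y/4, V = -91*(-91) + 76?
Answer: -7373448698813/40804 ≈ -1.8070e+8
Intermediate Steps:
V = 8357 (V = 8281 + 76 = 8357)
F(y) = -5/y + y/4 (F(y) = -5/y + y*(¼) = -5/y + y/4)
O(N) = -5/N² + N²/4 (O(N) = (-5/N² + N²/4)*1 = -5/N² + N²/4)
(V - 18568)*(7496 + O(-202)) = (8357 - 18568)*(7496 + (¼)*(-20 + (-202)⁴)/(-202)²) = -10211*(7496 + (¼)*(1/40804)*(-20 + 1664966416)) = -10211*(7496 + (¼)*(1/40804)*1664966396) = -10211*(7496 + 416241599/40804) = -10211*722108383/40804 = -7373448698813/40804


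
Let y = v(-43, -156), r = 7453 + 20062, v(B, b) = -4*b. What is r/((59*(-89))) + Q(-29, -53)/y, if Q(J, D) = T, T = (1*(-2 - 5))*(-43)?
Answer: -15588809/3276624 ≈ -4.7576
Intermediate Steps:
r = 27515
y = 624 (y = -4*(-156) = 624)
T = 301 (T = (1*(-7))*(-43) = -7*(-43) = 301)
Q(J, D) = 301
r/((59*(-89))) + Q(-29, -53)/y = 27515/((59*(-89))) + 301/624 = 27515/(-5251) + 301*(1/624) = 27515*(-1/5251) + 301/624 = -27515/5251 + 301/624 = -15588809/3276624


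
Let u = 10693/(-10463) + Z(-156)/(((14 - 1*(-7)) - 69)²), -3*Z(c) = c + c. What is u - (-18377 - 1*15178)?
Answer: 101109814355/3013344 ≈ 33554.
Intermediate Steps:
Z(c) = -2*c/3 (Z(c) = -(c + c)/3 = -2*c/3)
u = -2943565/3013344 (u = 10693/(-10463) + (-⅔*(-156))/(((14 - 1*(-7)) - 69)²) = 10693*(-1/10463) + 104/(((14 + 7) - 69)²) = -10693/10463 + 104/((21 - 69)²) = -10693/10463 + 104/((-48)²) = -10693/10463 + 104/2304 = -10693/10463 + 104*(1/2304) = -10693/10463 + 13/288 = -2943565/3013344 ≈ -0.97684)
u - (-18377 - 1*15178) = -2943565/3013344 - (-18377 - 1*15178) = -2943565/3013344 - (-18377 - 15178) = -2943565/3013344 - 1*(-33555) = -2943565/3013344 + 33555 = 101109814355/3013344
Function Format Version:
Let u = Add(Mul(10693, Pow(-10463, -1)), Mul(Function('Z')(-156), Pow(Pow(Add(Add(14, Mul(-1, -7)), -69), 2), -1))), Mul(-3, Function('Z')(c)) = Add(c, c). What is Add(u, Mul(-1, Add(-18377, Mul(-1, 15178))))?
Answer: Rational(101109814355, 3013344) ≈ 33554.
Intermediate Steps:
Function('Z')(c) = Mul(Rational(-2, 3), c) (Function('Z')(c) = Mul(Rational(-1, 3), Add(c, c)) = Mul(Rational(-1, 3), Mul(2, c)) = Mul(Rational(-2, 3), c))
u = Rational(-2943565, 3013344) (u = Add(Mul(10693, Pow(-10463, -1)), Mul(Mul(Rational(-2, 3), -156), Pow(Pow(Add(Add(14, Mul(-1, -7)), -69), 2), -1))) = Add(Mul(10693, Rational(-1, 10463)), Mul(104, Pow(Pow(Add(Add(14, 7), -69), 2), -1))) = Add(Rational(-10693, 10463), Mul(104, Pow(Pow(Add(21, -69), 2), -1))) = Add(Rational(-10693, 10463), Mul(104, Pow(Pow(-48, 2), -1))) = Add(Rational(-10693, 10463), Mul(104, Pow(2304, -1))) = Add(Rational(-10693, 10463), Mul(104, Rational(1, 2304))) = Add(Rational(-10693, 10463), Rational(13, 288)) = Rational(-2943565, 3013344) ≈ -0.97684)
Add(u, Mul(-1, Add(-18377, Mul(-1, 15178)))) = Add(Rational(-2943565, 3013344), Mul(-1, Add(-18377, Mul(-1, 15178)))) = Add(Rational(-2943565, 3013344), Mul(-1, Add(-18377, -15178))) = Add(Rational(-2943565, 3013344), Mul(-1, -33555)) = Add(Rational(-2943565, 3013344), 33555) = Rational(101109814355, 3013344)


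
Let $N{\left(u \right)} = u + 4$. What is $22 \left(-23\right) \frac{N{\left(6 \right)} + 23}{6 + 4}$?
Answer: $- \frac{8349}{5} \approx -1669.8$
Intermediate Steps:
$N{\left(u \right)} = 4 + u$
$22 \left(-23\right) \frac{N{\left(6 \right)} + 23}{6 + 4} = 22 \left(-23\right) \frac{\left(4 + 6\right) + 23}{6 + 4} = - 506 \frac{10 + 23}{10} = - 506 \cdot 33 \cdot \frac{1}{10} = \left(-506\right) \frac{33}{10} = - \frac{8349}{5}$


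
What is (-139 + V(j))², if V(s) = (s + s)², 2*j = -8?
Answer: 5625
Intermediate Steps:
j = -4 (j = (½)*(-8) = -4)
V(s) = 4*s² (V(s) = (2*s)² = 4*s²)
(-139 + V(j))² = (-139 + 4*(-4)²)² = (-139 + 4*16)² = (-139 + 64)² = (-75)² = 5625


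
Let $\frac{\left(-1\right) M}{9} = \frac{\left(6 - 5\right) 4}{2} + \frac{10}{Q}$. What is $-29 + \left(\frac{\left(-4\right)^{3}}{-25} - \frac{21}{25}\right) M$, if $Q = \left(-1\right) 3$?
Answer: $- \frac{209}{25} \approx -8.36$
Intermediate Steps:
$Q = -3$
$M = 12$ ($M = - 9 \left(\frac{\left(6 - 5\right) 4}{2} + \frac{10}{-3}\right) = - 9 \left(1 \cdot 4 \cdot \frac{1}{2} + 10 \left(- \frac{1}{3}\right)\right) = - 9 \left(4 \cdot \frac{1}{2} - \frac{10}{3}\right) = - 9 \left(2 - \frac{10}{3}\right) = \left(-9\right) \left(- \frac{4}{3}\right) = 12$)
$-29 + \left(\frac{\left(-4\right)^{3}}{-25} - \frac{21}{25}\right) M = -29 + \left(\frac{\left(-4\right)^{3}}{-25} - \frac{21}{25}\right) 12 = -29 + \left(\left(-64\right) \left(- \frac{1}{25}\right) - \frac{21}{25}\right) 12 = -29 + \left(\frac{64}{25} - \frac{21}{25}\right) 12 = -29 + \frac{43}{25} \cdot 12 = -29 + \frac{516}{25} = - \frac{209}{25}$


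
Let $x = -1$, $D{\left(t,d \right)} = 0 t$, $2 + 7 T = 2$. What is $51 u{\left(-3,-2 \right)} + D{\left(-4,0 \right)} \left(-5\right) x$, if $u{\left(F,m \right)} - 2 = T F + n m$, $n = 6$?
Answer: $-510$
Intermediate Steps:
$T = 0$ ($T = - \frac{2}{7} + \frac{1}{7} \cdot 2 = - \frac{2}{7} + \frac{2}{7} = 0$)
$D{\left(t,d \right)} = 0$
$u{\left(F,m \right)} = 2 + 6 m$ ($u{\left(F,m \right)} = 2 + \left(0 F + 6 m\right) = 2 + \left(0 + 6 m\right) = 2 + 6 m$)
$51 u{\left(-3,-2 \right)} + D{\left(-4,0 \right)} \left(-5\right) x = 51 \left(2 + 6 \left(-2\right)\right) + 0 \left(-5\right) \left(-1\right) = 51 \left(2 - 12\right) + 0 \left(-1\right) = 51 \left(-10\right) + 0 = -510 + 0 = -510$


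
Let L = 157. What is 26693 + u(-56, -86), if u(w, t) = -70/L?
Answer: 4190731/157 ≈ 26693.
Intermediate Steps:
u(w, t) = -70/157
26693 + u(-56, -86) = 26693 - 70/157 = 4190731/157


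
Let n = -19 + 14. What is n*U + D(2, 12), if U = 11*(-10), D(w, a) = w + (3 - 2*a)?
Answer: 531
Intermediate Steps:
D(w, a) = 3 + w - 2*a
n = -5
U = -110
n*U + D(2, 12) = -5*(-110) + (3 + 2 - 2*12) = 550 + (3 + 2 - 24) = 550 - 19 = 531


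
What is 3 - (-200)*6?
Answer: 1203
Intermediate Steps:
3 - (-200)*6 = 3 - 50*(-24) = 3 + 1200 = 1203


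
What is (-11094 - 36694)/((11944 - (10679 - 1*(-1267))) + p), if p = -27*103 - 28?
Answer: 47788/2811 ≈ 17.000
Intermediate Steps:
p = -2809 (p = -2781 - 28 = -2809)
(-11094 - 36694)/((11944 - (10679 - 1*(-1267))) + p) = (-11094 - 36694)/((11944 - (10679 - 1*(-1267))) - 2809) = -47788/((11944 - (10679 + 1267)) - 2809) = -47788/((11944 - 1*11946) - 2809) = -47788/((11944 - 11946) - 2809) = -47788/(-2 - 2809) = -47788/(-2811) = -47788*(-1/2811) = 47788/2811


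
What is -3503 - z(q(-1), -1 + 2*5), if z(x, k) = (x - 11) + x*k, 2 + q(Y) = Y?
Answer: -3462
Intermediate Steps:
q(Y) = -2 + Y
z(x, k) = -11 + x + k*x (z(x, k) = (-11 + x) + k*x = -11 + x + k*x)
-3503 - z(q(-1), -1 + 2*5) = -3503 - (-11 + (-2 - 1) + (-1 + 2*5)*(-2 - 1)) = -3503 - (-11 - 3 + (-1 + 10)*(-3)) = -3503 - (-11 - 3 + 9*(-3)) = -3503 - (-11 - 3 - 27) = -3503 - 1*(-41) = -3503 + 41 = -3462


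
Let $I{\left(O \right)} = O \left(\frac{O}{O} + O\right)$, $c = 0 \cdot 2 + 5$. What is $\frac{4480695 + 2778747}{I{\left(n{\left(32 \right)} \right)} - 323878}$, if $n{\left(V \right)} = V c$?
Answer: $- \frac{3629721}{149059} \approx -24.351$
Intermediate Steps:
$c = 5$ ($c = 0 + 5 = 5$)
$n{\left(V \right)} = 5 V$ ($n{\left(V \right)} = V 5 = 5 V$)
$I{\left(O \right)} = O \left(1 + O\right)$
$\frac{4480695 + 2778747}{I{\left(n{\left(32 \right)} \right)} - 323878} = \frac{4480695 + 2778747}{5 \cdot 32 \left(1 + 5 \cdot 32\right) - 323878} = \frac{7259442}{160 \left(1 + 160\right) - 323878} = \frac{7259442}{160 \cdot 161 - 323878} = \frac{7259442}{25760 - 323878} = \frac{7259442}{-298118} = 7259442 \left(- \frac{1}{298118}\right) = - \frac{3629721}{149059}$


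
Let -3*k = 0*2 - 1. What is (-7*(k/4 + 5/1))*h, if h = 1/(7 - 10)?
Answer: 427/36 ≈ 11.861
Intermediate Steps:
k = ⅓ (k = -(0*2 - 1)/3 = -(0 - 1)/3 = -⅓*(-1) = ⅓ ≈ 0.33333)
h = -⅓ (h = 1/(-3) = -⅓ ≈ -0.33333)
(-7*(k/4 + 5/1))*h = -7*((⅓)/4 + 5/1)*(-⅓) = -7*((⅓)*(¼) + 5*1)*(-⅓) = -7*(1/12 + 5)*(-⅓) = -7*61/12*(-⅓) = -427/12*(-⅓) = 427/36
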